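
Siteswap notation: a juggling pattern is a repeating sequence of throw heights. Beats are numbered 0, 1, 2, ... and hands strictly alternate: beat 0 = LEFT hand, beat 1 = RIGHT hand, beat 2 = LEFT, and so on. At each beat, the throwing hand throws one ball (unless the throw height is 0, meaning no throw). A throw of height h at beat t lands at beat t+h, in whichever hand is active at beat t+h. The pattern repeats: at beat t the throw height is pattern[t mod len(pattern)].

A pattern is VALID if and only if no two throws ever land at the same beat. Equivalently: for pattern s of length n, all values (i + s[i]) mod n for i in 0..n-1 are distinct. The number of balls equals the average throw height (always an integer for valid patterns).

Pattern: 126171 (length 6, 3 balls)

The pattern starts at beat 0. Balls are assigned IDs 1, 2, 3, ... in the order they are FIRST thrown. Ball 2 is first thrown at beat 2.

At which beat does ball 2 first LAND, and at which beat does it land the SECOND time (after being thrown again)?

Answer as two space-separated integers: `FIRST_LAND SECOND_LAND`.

Answer: 8 14

Derivation:
Beat 0 (L): throw ball1 h=1 -> lands@1:R; in-air after throw: [b1@1:R]
Beat 1 (R): throw ball1 h=2 -> lands@3:R; in-air after throw: [b1@3:R]
Beat 2 (L): throw ball2 h=6 -> lands@8:L; in-air after throw: [b1@3:R b2@8:L]
Beat 3 (R): throw ball1 h=1 -> lands@4:L; in-air after throw: [b1@4:L b2@8:L]
Beat 4 (L): throw ball1 h=7 -> lands@11:R; in-air after throw: [b2@8:L b1@11:R]
Beat 5 (R): throw ball3 h=1 -> lands@6:L; in-air after throw: [b3@6:L b2@8:L b1@11:R]
Beat 6 (L): throw ball3 h=1 -> lands@7:R; in-air after throw: [b3@7:R b2@8:L b1@11:R]
Beat 7 (R): throw ball3 h=2 -> lands@9:R; in-air after throw: [b2@8:L b3@9:R b1@11:R]
Beat 8 (L): throw ball2 h=6 -> lands@14:L; in-air after throw: [b3@9:R b1@11:R b2@14:L]
Beat 9 (R): throw ball3 h=1 -> lands@10:L; in-air after throw: [b3@10:L b1@11:R b2@14:L]
Beat 10 (L): throw ball3 h=7 -> lands@17:R; in-air after throw: [b1@11:R b2@14:L b3@17:R]
Beat 11 (R): throw ball1 h=1 -> lands@12:L; in-air after throw: [b1@12:L b2@14:L b3@17:R]
Beat 12 (L): throw ball1 h=1 -> lands@13:R; in-air after throw: [b1@13:R b2@14:L b3@17:R]
Beat 13 (R): throw ball1 h=2 -> lands@15:R; in-air after throw: [b2@14:L b1@15:R b3@17:R]
Beat 14 (L): throw ball2 h=6 -> lands@20:L; in-air after throw: [b1@15:R b3@17:R b2@20:L]
Ball 2: thrown@2 h=6 -> first land @8; rethrown@8 h=6 -> second land @14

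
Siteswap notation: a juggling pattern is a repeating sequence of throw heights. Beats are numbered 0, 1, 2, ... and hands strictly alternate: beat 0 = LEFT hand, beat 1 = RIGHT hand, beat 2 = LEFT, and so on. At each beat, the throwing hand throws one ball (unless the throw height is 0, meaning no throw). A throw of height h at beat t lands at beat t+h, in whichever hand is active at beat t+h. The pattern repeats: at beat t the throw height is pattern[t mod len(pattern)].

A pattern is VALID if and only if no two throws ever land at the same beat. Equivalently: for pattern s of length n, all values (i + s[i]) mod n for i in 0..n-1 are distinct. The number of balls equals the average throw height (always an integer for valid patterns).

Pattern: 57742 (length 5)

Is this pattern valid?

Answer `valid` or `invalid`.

i=0: (i + s[i]) mod n = (0 + 5) mod 5 = 0
i=1: (i + s[i]) mod n = (1 + 7) mod 5 = 3
i=2: (i + s[i]) mod n = (2 + 7) mod 5 = 4
i=3: (i + s[i]) mod n = (3 + 4) mod 5 = 2
i=4: (i + s[i]) mod n = (4 + 2) mod 5 = 1
Residues: [0, 3, 4, 2, 1], distinct: True

Answer: valid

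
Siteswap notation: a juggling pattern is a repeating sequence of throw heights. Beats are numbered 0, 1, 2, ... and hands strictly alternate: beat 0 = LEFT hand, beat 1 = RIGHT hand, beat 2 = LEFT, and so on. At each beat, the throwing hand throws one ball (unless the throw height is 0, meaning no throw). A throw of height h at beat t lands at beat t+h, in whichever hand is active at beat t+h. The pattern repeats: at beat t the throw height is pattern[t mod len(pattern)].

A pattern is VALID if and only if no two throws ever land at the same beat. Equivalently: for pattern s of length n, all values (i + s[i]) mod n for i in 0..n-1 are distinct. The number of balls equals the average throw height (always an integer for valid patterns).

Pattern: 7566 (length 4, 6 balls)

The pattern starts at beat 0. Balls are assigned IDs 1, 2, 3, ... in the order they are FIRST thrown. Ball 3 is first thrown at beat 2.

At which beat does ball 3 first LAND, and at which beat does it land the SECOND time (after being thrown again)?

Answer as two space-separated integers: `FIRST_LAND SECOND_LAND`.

Beat 0 (L): throw ball1 h=7 -> lands@7:R; in-air after throw: [b1@7:R]
Beat 1 (R): throw ball2 h=5 -> lands@6:L; in-air after throw: [b2@6:L b1@7:R]
Beat 2 (L): throw ball3 h=6 -> lands@8:L; in-air after throw: [b2@6:L b1@7:R b3@8:L]
Beat 3 (R): throw ball4 h=6 -> lands@9:R; in-air after throw: [b2@6:L b1@7:R b3@8:L b4@9:R]
Beat 4 (L): throw ball5 h=7 -> lands@11:R; in-air after throw: [b2@6:L b1@7:R b3@8:L b4@9:R b5@11:R]
Beat 5 (R): throw ball6 h=5 -> lands@10:L; in-air after throw: [b2@6:L b1@7:R b3@8:L b4@9:R b6@10:L b5@11:R]
Beat 6 (L): throw ball2 h=6 -> lands@12:L; in-air after throw: [b1@7:R b3@8:L b4@9:R b6@10:L b5@11:R b2@12:L]
Beat 7 (R): throw ball1 h=6 -> lands@13:R; in-air after throw: [b3@8:L b4@9:R b6@10:L b5@11:R b2@12:L b1@13:R]
Beat 8 (L): throw ball3 h=7 -> lands@15:R; in-air after throw: [b4@9:R b6@10:L b5@11:R b2@12:L b1@13:R b3@15:R]
Beat 9 (R): throw ball4 h=5 -> lands@14:L; in-air after throw: [b6@10:L b5@11:R b2@12:L b1@13:R b4@14:L b3@15:R]
Beat 10 (L): throw ball6 h=6 -> lands@16:L; in-air after throw: [b5@11:R b2@12:L b1@13:R b4@14:L b3@15:R b6@16:L]
Beat 11 (R): throw ball5 h=6 -> lands@17:R; in-air after throw: [b2@12:L b1@13:R b4@14:L b3@15:R b6@16:L b5@17:R]
Beat 12 (L): throw ball2 h=7 -> lands@19:R; in-air after throw: [b1@13:R b4@14:L b3@15:R b6@16:L b5@17:R b2@19:R]
Beat 13 (R): throw ball1 h=5 -> lands@18:L; in-air after throw: [b4@14:L b3@15:R b6@16:L b5@17:R b1@18:L b2@19:R]
Beat 14 (L): throw ball4 h=6 -> lands@20:L; in-air after throw: [b3@15:R b6@16:L b5@17:R b1@18:L b2@19:R b4@20:L]
Beat 15 (R): throw ball3 h=6 -> lands@21:R; in-air after throw: [b6@16:L b5@17:R b1@18:L b2@19:R b4@20:L b3@21:R]
Ball 3: thrown@2 h=6 -> first land @8; rethrown@8 h=7 -> second land @15

Answer: 8 15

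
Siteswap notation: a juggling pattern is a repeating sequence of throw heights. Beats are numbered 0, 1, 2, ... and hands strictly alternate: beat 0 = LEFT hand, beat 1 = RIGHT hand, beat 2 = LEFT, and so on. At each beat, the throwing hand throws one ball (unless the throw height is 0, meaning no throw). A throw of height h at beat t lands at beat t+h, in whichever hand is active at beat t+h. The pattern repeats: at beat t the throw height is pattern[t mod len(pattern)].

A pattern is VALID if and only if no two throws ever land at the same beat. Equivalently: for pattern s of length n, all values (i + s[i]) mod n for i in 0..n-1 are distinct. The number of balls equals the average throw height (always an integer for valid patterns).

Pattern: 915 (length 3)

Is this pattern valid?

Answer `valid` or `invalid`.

Answer: valid

Derivation:
i=0: (i + s[i]) mod n = (0 + 9) mod 3 = 0
i=1: (i + s[i]) mod n = (1 + 1) mod 3 = 2
i=2: (i + s[i]) mod n = (2 + 5) mod 3 = 1
Residues: [0, 2, 1], distinct: True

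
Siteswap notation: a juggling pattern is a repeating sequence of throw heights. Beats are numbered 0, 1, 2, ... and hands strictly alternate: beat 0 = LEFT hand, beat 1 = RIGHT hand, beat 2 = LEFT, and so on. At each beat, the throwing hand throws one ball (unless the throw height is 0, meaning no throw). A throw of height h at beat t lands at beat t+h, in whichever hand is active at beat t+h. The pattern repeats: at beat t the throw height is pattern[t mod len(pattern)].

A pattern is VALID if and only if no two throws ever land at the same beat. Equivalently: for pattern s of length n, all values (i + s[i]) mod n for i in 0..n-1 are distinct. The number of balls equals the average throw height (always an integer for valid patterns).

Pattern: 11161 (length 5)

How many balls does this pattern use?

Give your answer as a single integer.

Answer: 2

Derivation:
Pattern = [1, 1, 1, 6, 1], length n = 5
  position 0: throw height = 1, running sum = 1
  position 1: throw height = 1, running sum = 2
  position 2: throw height = 1, running sum = 3
  position 3: throw height = 6, running sum = 9
  position 4: throw height = 1, running sum = 10
Total sum = 10; balls = sum / n = 10 / 5 = 2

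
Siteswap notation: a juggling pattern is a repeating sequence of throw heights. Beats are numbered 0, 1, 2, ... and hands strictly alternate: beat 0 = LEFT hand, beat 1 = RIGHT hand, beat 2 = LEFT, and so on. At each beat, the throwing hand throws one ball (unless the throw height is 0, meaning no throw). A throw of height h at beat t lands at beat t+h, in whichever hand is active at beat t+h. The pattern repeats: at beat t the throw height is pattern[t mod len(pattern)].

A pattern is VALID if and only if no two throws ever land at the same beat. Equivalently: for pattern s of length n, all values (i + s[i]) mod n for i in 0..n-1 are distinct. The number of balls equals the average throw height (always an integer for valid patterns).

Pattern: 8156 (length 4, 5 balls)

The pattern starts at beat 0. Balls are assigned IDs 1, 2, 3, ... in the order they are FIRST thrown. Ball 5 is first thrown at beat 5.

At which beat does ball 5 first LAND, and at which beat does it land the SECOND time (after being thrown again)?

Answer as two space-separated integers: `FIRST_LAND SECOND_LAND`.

Beat 0 (L): throw ball1 h=8 -> lands@8:L; in-air after throw: [b1@8:L]
Beat 1 (R): throw ball2 h=1 -> lands@2:L; in-air after throw: [b2@2:L b1@8:L]
Beat 2 (L): throw ball2 h=5 -> lands@7:R; in-air after throw: [b2@7:R b1@8:L]
Beat 3 (R): throw ball3 h=6 -> lands@9:R; in-air after throw: [b2@7:R b1@8:L b3@9:R]
Beat 4 (L): throw ball4 h=8 -> lands@12:L; in-air after throw: [b2@7:R b1@8:L b3@9:R b4@12:L]
Beat 5 (R): throw ball5 h=1 -> lands@6:L; in-air after throw: [b5@6:L b2@7:R b1@8:L b3@9:R b4@12:L]
Beat 6 (L): throw ball5 h=5 -> lands@11:R; in-air after throw: [b2@7:R b1@8:L b3@9:R b5@11:R b4@12:L]
Beat 7 (R): throw ball2 h=6 -> lands@13:R; in-air after throw: [b1@8:L b3@9:R b5@11:R b4@12:L b2@13:R]
Beat 8 (L): throw ball1 h=8 -> lands@16:L; in-air after throw: [b3@9:R b5@11:R b4@12:L b2@13:R b1@16:L]
Beat 9 (R): throw ball3 h=1 -> lands@10:L; in-air after throw: [b3@10:L b5@11:R b4@12:L b2@13:R b1@16:L]
Beat 10 (L): throw ball3 h=5 -> lands@15:R; in-air after throw: [b5@11:R b4@12:L b2@13:R b3@15:R b1@16:L]
Beat 11 (R): throw ball5 h=6 -> lands@17:R; in-air after throw: [b4@12:L b2@13:R b3@15:R b1@16:L b5@17:R]
Ball 5: thrown@5 h=1 -> first land @6; rethrown@6 h=5 -> second land @11

Answer: 6 11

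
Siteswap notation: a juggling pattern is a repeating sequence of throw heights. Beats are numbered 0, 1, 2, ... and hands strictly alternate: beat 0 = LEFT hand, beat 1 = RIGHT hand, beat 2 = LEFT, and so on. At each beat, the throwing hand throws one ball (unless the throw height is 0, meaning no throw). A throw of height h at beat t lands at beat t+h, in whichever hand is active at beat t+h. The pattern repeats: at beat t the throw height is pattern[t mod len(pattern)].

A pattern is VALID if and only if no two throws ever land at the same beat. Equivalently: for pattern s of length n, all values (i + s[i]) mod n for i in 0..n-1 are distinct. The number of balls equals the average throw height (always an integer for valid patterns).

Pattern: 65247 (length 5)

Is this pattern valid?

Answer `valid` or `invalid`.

i=0: (i + s[i]) mod n = (0 + 6) mod 5 = 1
i=1: (i + s[i]) mod n = (1 + 5) mod 5 = 1
i=2: (i + s[i]) mod n = (2 + 2) mod 5 = 4
i=3: (i + s[i]) mod n = (3 + 4) mod 5 = 2
i=4: (i + s[i]) mod n = (4 + 7) mod 5 = 1
Residues: [1, 1, 4, 2, 1], distinct: False

Answer: invalid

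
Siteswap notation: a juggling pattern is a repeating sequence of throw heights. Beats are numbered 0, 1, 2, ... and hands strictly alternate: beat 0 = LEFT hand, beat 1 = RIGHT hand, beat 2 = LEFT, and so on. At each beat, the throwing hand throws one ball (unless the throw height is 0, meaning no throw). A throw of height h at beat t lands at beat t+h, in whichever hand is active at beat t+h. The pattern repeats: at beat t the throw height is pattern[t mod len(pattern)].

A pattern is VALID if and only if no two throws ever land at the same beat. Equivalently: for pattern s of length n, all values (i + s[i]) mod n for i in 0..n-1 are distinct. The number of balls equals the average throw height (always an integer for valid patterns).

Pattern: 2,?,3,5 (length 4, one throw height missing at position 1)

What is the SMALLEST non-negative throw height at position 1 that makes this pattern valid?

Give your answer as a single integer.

Answer: 2

Derivation:
i=0: (0 + 2) mod 4 = 2
i=1: s[i]=? (unknown)
i=2: (2 + 3) mod 4 = 1
i=3: (3 + 5) mod 4 = 0
Known residues: [0, 1, 2]; need a permutation of 0..3, so missing residue r = 3
Need (1 + s) mod 4 = 3; smallest s = (3 - 1) mod 4 = 2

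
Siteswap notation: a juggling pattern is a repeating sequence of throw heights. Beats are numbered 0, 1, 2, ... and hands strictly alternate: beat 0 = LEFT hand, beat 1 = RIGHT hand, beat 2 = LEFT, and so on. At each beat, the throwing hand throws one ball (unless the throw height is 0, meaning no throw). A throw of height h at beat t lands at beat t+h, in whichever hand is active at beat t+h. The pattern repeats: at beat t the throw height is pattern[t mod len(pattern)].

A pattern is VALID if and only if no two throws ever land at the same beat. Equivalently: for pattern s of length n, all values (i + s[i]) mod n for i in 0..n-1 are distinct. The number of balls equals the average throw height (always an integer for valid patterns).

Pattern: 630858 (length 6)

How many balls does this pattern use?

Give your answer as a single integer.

Pattern = [6, 3, 0, 8, 5, 8], length n = 6
  position 0: throw height = 6, running sum = 6
  position 1: throw height = 3, running sum = 9
  position 2: throw height = 0, running sum = 9
  position 3: throw height = 8, running sum = 17
  position 4: throw height = 5, running sum = 22
  position 5: throw height = 8, running sum = 30
Total sum = 30; balls = sum / n = 30 / 6 = 5

Answer: 5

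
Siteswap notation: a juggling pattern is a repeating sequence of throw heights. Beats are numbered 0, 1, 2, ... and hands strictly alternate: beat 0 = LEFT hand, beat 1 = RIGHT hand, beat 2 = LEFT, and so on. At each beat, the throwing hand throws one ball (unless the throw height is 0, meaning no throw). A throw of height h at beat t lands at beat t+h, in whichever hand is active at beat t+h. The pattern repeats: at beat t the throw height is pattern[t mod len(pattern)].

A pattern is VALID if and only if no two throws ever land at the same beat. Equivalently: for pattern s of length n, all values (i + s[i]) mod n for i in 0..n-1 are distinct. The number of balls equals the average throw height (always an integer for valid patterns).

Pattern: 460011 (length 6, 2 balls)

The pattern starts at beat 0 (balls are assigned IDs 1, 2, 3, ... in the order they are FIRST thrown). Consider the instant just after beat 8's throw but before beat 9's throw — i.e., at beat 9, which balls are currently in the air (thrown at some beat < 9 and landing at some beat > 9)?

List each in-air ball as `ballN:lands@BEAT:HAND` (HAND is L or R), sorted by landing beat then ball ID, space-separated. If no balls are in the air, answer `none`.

Answer: ball1:lands@10:L ball2:lands@13:R

Derivation:
Beat 0 (L): throw ball1 h=4 -> lands@4:L; in-air after throw: [b1@4:L]
Beat 1 (R): throw ball2 h=6 -> lands@7:R; in-air after throw: [b1@4:L b2@7:R]
Beat 4 (L): throw ball1 h=1 -> lands@5:R; in-air after throw: [b1@5:R b2@7:R]
Beat 5 (R): throw ball1 h=1 -> lands@6:L; in-air after throw: [b1@6:L b2@7:R]
Beat 6 (L): throw ball1 h=4 -> lands@10:L; in-air after throw: [b2@7:R b1@10:L]
Beat 7 (R): throw ball2 h=6 -> lands@13:R; in-air after throw: [b1@10:L b2@13:R]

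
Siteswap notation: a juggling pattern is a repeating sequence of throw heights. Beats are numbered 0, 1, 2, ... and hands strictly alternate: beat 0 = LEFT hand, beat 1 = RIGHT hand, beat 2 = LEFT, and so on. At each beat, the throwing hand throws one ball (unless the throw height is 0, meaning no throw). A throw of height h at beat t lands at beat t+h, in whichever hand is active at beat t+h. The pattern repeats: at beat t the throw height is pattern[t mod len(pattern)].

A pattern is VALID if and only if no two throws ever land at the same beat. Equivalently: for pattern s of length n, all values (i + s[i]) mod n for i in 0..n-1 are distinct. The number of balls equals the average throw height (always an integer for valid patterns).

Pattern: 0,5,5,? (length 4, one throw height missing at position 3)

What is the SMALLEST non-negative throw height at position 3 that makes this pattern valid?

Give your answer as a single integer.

Answer: 2

Derivation:
i=0: (0 + 0) mod 4 = 0
i=1: (1 + 5) mod 4 = 2
i=2: (2 + 5) mod 4 = 3
i=3: s[i]=? (unknown)
Known residues: [0, 2, 3]; need a permutation of 0..3, so missing residue r = 1
Need (3 + s) mod 4 = 1; smallest s = (1 - 3) mod 4 = 2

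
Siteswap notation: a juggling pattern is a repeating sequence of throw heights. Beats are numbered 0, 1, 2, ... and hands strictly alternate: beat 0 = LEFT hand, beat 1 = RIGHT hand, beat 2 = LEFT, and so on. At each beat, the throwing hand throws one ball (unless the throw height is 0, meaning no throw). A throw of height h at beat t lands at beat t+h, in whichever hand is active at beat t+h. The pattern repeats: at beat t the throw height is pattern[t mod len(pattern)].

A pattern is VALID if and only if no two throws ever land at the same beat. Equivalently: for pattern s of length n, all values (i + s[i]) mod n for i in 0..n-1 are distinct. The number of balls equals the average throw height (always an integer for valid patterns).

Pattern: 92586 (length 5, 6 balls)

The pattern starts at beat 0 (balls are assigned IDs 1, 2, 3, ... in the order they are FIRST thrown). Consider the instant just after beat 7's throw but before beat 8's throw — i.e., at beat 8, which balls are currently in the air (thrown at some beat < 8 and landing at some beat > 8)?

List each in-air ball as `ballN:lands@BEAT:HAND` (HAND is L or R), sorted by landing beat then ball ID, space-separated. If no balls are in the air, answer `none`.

Answer: ball1:lands@9:R ball4:lands@10:L ball2:lands@11:R ball3:lands@12:L ball5:lands@14:L

Derivation:
Beat 0 (L): throw ball1 h=9 -> lands@9:R; in-air after throw: [b1@9:R]
Beat 1 (R): throw ball2 h=2 -> lands@3:R; in-air after throw: [b2@3:R b1@9:R]
Beat 2 (L): throw ball3 h=5 -> lands@7:R; in-air after throw: [b2@3:R b3@7:R b1@9:R]
Beat 3 (R): throw ball2 h=8 -> lands@11:R; in-air after throw: [b3@7:R b1@9:R b2@11:R]
Beat 4 (L): throw ball4 h=6 -> lands@10:L; in-air after throw: [b3@7:R b1@9:R b4@10:L b2@11:R]
Beat 5 (R): throw ball5 h=9 -> lands@14:L; in-air after throw: [b3@7:R b1@9:R b4@10:L b2@11:R b5@14:L]
Beat 6 (L): throw ball6 h=2 -> lands@8:L; in-air after throw: [b3@7:R b6@8:L b1@9:R b4@10:L b2@11:R b5@14:L]
Beat 7 (R): throw ball3 h=5 -> lands@12:L; in-air after throw: [b6@8:L b1@9:R b4@10:L b2@11:R b3@12:L b5@14:L]
Beat 8 (L): throw ball6 h=8 -> lands@16:L; in-air after throw: [b1@9:R b4@10:L b2@11:R b3@12:L b5@14:L b6@16:L]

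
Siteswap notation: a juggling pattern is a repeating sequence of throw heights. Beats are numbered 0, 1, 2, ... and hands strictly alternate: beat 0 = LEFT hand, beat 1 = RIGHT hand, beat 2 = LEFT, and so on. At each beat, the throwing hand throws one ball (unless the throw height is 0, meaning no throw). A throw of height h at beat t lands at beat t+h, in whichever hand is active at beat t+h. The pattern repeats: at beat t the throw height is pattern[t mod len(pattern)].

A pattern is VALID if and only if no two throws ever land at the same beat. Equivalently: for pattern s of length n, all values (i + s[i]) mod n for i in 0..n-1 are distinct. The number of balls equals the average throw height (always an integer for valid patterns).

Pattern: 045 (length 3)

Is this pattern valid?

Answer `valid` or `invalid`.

Answer: valid

Derivation:
i=0: (i + s[i]) mod n = (0 + 0) mod 3 = 0
i=1: (i + s[i]) mod n = (1 + 4) mod 3 = 2
i=2: (i + s[i]) mod n = (2 + 5) mod 3 = 1
Residues: [0, 2, 1], distinct: True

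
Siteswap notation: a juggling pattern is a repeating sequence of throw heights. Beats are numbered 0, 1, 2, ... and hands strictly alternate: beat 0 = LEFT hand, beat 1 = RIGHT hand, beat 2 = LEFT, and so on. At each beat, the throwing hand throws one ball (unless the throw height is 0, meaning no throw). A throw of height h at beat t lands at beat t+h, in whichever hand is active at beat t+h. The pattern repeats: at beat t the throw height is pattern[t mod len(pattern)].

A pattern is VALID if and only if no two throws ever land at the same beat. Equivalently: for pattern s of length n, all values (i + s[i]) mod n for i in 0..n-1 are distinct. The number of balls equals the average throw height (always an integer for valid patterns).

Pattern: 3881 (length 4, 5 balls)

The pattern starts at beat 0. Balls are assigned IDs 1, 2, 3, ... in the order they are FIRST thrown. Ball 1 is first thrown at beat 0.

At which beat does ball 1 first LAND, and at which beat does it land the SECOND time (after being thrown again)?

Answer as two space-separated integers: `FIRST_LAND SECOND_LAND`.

Beat 0 (L): throw ball1 h=3 -> lands@3:R; in-air after throw: [b1@3:R]
Beat 1 (R): throw ball2 h=8 -> lands@9:R; in-air after throw: [b1@3:R b2@9:R]
Beat 2 (L): throw ball3 h=8 -> lands@10:L; in-air after throw: [b1@3:R b2@9:R b3@10:L]
Beat 3 (R): throw ball1 h=1 -> lands@4:L; in-air after throw: [b1@4:L b2@9:R b3@10:L]
Beat 4 (L): throw ball1 h=3 -> lands@7:R; in-air after throw: [b1@7:R b2@9:R b3@10:L]
Ball 1: thrown@0 h=3 -> first land @3; rethrown@3 h=1 -> second land @4

Answer: 3 4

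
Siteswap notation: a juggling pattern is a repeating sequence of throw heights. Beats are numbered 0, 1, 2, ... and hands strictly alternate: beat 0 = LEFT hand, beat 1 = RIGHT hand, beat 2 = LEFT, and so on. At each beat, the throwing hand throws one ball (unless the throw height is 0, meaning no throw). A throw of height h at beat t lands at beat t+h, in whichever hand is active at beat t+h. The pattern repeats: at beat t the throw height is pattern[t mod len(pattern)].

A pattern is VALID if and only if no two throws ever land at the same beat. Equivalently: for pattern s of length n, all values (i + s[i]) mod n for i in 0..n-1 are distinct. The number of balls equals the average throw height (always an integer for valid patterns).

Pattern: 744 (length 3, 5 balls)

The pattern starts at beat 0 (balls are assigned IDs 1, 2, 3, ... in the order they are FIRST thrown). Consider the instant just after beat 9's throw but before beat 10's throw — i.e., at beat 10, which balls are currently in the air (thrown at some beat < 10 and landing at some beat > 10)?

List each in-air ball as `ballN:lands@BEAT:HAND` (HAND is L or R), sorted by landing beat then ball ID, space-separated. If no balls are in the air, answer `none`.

Beat 0 (L): throw ball1 h=7 -> lands@7:R; in-air after throw: [b1@7:R]
Beat 1 (R): throw ball2 h=4 -> lands@5:R; in-air after throw: [b2@5:R b1@7:R]
Beat 2 (L): throw ball3 h=4 -> lands@6:L; in-air after throw: [b2@5:R b3@6:L b1@7:R]
Beat 3 (R): throw ball4 h=7 -> lands@10:L; in-air after throw: [b2@5:R b3@6:L b1@7:R b4@10:L]
Beat 4 (L): throw ball5 h=4 -> lands@8:L; in-air after throw: [b2@5:R b3@6:L b1@7:R b5@8:L b4@10:L]
Beat 5 (R): throw ball2 h=4 -> lands@9:R; in-air after throw: [b3@6:L b1@7:R b5@8:L b2@9:R b4@10:L]
Beat 6 (L): throw ball3 h=7 -> lands@13:R; in-air after throw: [b1@7:R b5@8:L b2@9:R b4@10:L b3@13:R]
Beat 7 (R): throw ball1 h=4 -> lands@11:R; in-air after throw: [b5@8:L b2@9:R b4@10:L b1@11:R b3@13:R]
Beat 8 (L): throw ball5 h=4 -> lands@12:L; in-air after throw: [b2@9:R b4@10:L b1@11:R b5@12:L b3@13:R]
Beat 9 (R): throw ball2 h=7 -> lands@16:L; in-air after throw: [b4@10:L b1@11:R b5@12:L b3@13:R b2@16:L]
Beat 10 (L): throw ball4 h=4 -> lands@14:L; in-air after throw: [b1@11:R b5@12:L b3@13:R b4@14:L b2@16:L]

Answer: ball1:lands@11:R ball5:lands@12:L ball3:lands@13:R ball2:lands@16:L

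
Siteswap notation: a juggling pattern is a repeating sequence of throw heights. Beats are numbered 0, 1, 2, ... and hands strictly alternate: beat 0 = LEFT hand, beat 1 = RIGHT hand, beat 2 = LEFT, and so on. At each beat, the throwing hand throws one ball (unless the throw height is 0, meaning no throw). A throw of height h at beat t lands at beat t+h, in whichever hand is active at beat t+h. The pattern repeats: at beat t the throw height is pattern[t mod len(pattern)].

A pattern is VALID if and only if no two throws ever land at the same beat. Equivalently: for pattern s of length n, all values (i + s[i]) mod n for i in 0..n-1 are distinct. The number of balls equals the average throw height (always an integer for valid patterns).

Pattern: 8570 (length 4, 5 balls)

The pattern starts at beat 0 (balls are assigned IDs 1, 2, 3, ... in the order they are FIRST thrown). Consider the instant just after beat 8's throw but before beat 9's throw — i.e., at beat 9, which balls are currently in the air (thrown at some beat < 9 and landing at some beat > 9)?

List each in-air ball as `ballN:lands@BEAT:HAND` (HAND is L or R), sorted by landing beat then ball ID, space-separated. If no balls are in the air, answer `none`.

Answer: ball5:lands@10:L ball4:lands@12:L ball2:lands@13:R ball1:lands@16:L

Derivation:
Beat 0 (L): throw ball1 h=8 -> lands@8:L; in-air after throw: [b1@8:L]
Beat 1 (R): throw ball2 h=5 -> lands@6:L; in-air after throw: [b2@6:L b1@8:L]
Beat 2 (L): throw ball3 h=7 -> lands@9:R; in-air after throw: [b2@6:L b1@8:L b3@9:R]
Beat 4 (L): throw ball4 h=8 -> lands@12:L; in-air after throw: [b2@6:L b1@8:L b3@9:R b4@12:L]
Beat 5 (R): throw ball5 h=5 -> lands@10:L; in-air after throw: [b2@6:L b1@8:L b3@9:R b5@10:L b4@12:L]
Beat 6 (L): throw ball2 h=7 -> lands@13:R; in-air after throw: [b1@8:L b3@9:R b5@10:L b4@12:L b2@13:R]
Beat 8 (L): throw ball1 h=8 -> lands@16:L; in-air after throw: [b3@9:R b5@10:L b4@12:L b2@13:R b1@16:L]
Beat 9 (R): throw ball3 h=5 -> lands@14:L; in-air after throw: [b5@10:L b4@12:L b2@13:R b3@14:L b1@16:L]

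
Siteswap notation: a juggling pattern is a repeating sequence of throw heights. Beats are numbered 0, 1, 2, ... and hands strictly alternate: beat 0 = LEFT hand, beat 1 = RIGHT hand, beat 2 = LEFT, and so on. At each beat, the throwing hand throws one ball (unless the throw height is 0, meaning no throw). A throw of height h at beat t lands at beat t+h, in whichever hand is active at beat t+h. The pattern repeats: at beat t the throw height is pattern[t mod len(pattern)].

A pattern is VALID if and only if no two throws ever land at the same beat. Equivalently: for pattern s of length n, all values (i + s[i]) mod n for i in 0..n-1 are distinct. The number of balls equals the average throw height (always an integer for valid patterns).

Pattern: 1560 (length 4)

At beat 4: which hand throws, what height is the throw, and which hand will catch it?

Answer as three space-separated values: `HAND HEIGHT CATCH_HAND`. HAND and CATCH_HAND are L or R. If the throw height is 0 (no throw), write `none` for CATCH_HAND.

Answer: L 1 R

Derivation:
Beat 4: 4 mod 2 = 0, so hand = L
Throw height = pattern[4 mod 4] = pattern[0] = 1
Lands at beat 4+1=5, 5 mod 2 = 1, so catch hand = R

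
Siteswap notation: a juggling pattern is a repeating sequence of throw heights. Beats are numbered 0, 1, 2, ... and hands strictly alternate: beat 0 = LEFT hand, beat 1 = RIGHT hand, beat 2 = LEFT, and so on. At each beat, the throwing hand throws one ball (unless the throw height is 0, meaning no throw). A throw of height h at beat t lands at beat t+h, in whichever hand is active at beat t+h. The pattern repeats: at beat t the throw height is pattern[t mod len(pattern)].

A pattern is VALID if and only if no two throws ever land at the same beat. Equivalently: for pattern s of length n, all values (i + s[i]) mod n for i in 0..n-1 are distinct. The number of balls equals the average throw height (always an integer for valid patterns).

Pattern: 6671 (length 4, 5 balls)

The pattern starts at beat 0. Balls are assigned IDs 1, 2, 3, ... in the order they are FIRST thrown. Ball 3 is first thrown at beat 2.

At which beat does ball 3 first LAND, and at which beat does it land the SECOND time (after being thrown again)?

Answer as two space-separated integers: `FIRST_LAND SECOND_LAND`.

Answer: 9 15

Derivation:
Beat 0 (L): throw ball1 h=6 -> lands@6:L; in-air after throw: [b1@6:L]
Beat 1 (R): throw ball2 h=6 -> lands@7:R; in-air after throw: [b1@6:L b2@7:R]
Beat 2 (L): throw ball3 h=7 -> lands@9:R; in-air after throw: [b1@6:L b2@7:R b3@9:R]
Beat 3 (R): throw ball4 h=1 -> lands@4:L; in-air after throw: [b4@4:L b1@6:L b2@7:R b3@9:R]
Beat 4 (L): throw ball4 h=6 -> lands@10:L; in-air after throw: [b1@6:L b2@7:R b3@9:R b4@10:L]
Beat 5 (R): throw ball5 h=6 -> lands@11:R; in-air after throw: [b1@6:L b2@7:R b3@9:R b4@10:L b5@11:R]
Beat 6 (L): throw ball1 h=7 -> lands@13:R; in-air after throw: [b2@7:R b3@9:R b4@10:L b5@11:R b1@13:R]
Beat 7 (R): throw ball2 h=1 -> lands@8:L; in-air after throw: [b2@8:L b3@9:R b4@10:L b5@11:R b1@13:R]
Beat 8 (L): throw ball2 h=6 -> lands@14:L; in-air after throw: [b3@9:R b4@10:L b5@11:R b1@13:R b2@14:L]
Beat 9 (R): throw ball3 h=6 -> lands@15:R; in-air after throw: [b4@10:L b5@11:R b1@13:R b2@14:L b3@15:R]
Beat 10 (L): throw ball4 h=7 -> lands@17:R; in-air after throw: [b5@11:R b1@13:R b2@14:L b3@15:R b4@17:R]
Beat 11 (R): throw ball5 h=1 -> lands@12:L; in-air after throw: [b5@12:L b1@13:R b2@14:L b3@15:R b4@17:R]
Ball 3: thrown@2 h=7 -> first land @9; rethrown@9 h=6 -> second land @15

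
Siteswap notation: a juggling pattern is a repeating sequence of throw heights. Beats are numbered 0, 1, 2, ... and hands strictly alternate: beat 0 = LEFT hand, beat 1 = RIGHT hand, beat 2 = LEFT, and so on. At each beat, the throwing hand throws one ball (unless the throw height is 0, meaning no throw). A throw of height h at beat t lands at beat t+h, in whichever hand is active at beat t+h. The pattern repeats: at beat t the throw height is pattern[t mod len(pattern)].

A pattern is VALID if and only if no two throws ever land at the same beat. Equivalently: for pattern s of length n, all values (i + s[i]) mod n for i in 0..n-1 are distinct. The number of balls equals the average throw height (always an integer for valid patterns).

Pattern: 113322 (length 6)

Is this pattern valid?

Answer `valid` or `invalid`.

Answer: invalid

Derivation:
i=0: (i + s[i]) mod n = (0 + 1) mod 6 = 1
i=1: (i + s[i]) mod n = (1 + 1) mod 6 = 2
i=2: (i + s[i]) mod n = (2 + 3) mod 6 = 5
i=3: (i + s[i]) mod n = (3 + 3) mod 6 = 0
i=4: (i + s[i]) mod n = (4 + 2) mod 6 = 0
i=5: (i + s[i]) mod n = (5 + 2) mod 6 = 1
Residues: [1, 2, 5, 0, 0, 1], distinct: False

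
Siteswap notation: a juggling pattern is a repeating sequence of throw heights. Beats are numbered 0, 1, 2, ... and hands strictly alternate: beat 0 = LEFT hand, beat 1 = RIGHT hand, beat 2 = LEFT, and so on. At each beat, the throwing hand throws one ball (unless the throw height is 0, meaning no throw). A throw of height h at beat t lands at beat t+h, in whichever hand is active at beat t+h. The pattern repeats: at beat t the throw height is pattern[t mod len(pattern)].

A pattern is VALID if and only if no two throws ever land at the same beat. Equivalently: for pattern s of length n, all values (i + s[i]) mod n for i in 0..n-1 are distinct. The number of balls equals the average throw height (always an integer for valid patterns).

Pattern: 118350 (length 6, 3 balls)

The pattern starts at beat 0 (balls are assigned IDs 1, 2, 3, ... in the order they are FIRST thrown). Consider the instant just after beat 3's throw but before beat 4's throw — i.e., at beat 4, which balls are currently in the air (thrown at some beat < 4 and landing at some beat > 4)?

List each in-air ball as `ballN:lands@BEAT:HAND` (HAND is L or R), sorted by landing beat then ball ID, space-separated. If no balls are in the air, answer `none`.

Answer: ball2:lands@6:L ball1:lands@10:L

Derivation:
Beat 0 (L): throw ball1 h=1 -> lands@1:R; in-air after throw: [b1@1:R]
Beat 1 (R): throw ball1 h=1 -> lands@2:L; in-air after throw: [b1@2:L]
Beat 2 (L): throw ball1 h=8 -> lands@10:L; in-air after throw: [b1@10:L]
Beat 3 (R): throw ball2 h=3 -> lands@6:L; in-air after throw: [b2@6:L b1@10:L]
Beat 4 (L): throw ball3 h=5 -> lands@9:R; in-air after throw: [b2@6:L b3@9:R b1@10:L]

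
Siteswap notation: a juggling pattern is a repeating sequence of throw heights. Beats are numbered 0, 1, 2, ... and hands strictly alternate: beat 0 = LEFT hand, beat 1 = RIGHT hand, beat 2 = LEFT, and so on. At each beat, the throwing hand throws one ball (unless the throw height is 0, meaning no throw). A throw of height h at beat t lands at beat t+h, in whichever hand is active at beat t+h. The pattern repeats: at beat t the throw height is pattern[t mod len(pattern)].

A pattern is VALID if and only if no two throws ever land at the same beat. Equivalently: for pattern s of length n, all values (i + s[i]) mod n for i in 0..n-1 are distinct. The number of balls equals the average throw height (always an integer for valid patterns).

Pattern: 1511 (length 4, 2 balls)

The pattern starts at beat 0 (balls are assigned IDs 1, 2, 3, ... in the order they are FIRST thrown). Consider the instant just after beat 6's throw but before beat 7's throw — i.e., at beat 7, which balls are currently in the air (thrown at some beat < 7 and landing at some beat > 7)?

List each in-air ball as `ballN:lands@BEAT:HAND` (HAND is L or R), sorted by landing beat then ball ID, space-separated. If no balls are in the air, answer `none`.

Beat 0 (L): throw ball1 h=1 -> lands@1:R; in-air after throw: [b1@1:R]
Beat 1 (R): throw ball1 h=5 -> lands@6:L; in-air after throw: [b1@6:L]
Beat 2 (L): throw ball2 h=1 -> lands@3:R; in-air after throw: [b2@3:R b1@6:L]
Beat 3 (R): throw ball2 h=1 -> lands@4:L; in-air after throw: [b2@4:L b1@6:L]
Beat 4 (L): throw ball2 h=1 -> lands@5:R; in-air after throw: [b2@5:R b1@6:L]
Beat 5 (R): throw ball2 h=5 -> lands@10:L; in-air after throw: [b1@6:L b2@10:L]
Beat 6 (L): throw ball1 h=1 -> lands@7:R; in-air after throw: [b1@7:R b2@10:L]
Beat 7 (R): throw ball1 h=1 -> lands@8:L; in-air after throw: [b1@8:L b2@10:L]

Answer: ball2:lands@10:L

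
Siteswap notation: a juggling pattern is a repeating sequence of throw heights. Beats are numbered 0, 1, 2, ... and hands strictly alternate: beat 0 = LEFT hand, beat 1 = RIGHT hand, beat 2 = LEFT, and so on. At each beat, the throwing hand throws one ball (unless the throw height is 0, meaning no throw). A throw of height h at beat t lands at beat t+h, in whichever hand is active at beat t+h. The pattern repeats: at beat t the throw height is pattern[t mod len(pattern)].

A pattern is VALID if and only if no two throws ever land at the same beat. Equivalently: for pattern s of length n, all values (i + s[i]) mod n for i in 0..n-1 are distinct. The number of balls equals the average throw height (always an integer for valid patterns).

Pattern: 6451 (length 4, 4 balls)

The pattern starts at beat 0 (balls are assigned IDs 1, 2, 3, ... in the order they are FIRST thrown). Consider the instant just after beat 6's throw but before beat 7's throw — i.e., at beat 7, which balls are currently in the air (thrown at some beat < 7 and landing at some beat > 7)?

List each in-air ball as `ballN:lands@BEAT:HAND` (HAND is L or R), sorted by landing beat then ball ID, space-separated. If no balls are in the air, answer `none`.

Beat 0 (L): throw ball1 h=6 -> lands@6:L; in-air after throw: [b1@6:L]
Beat 1 (R): throw ball2 h=4 -> lands@5:R; in-air after throw: [b2@5:R b1@6:L]
Beat 2 (L): throw ball3 h=5 -> lands@7:R; in-air after throw: [b2@5:R b1@6:L b3@7:R]
Beat 3 (R): throw ball4 h=1 -> lands@4:L; in-air after throw: [b4@4:L b2@5:R b1@6:L b3@7:R]
Beat 4 (L): throw ball4 h=6 -> lands@10:L; in-air after throw: [b2@5:R b1@6:L b3@7:R b4@10:L]
Beat 5 (R): throw ball2 h=4 -> lands@9:R; in-air after throw: [b1@6:L b3@7:R b2@9:R b4@10:L]
Beat 6 (L): throw ball1 h=5 -> lands@11:R; in-air after throw: [b3@7:R b2@9:R b4@10:L b1@11:R]
Beat 7 (R): throw ball3 h=1 -> lands@8:L; in-air after throw: [b3@8:L b2@9:R b4@10:L b1@11:R]

Answer: ball2:lands@9:R ball4:lands@10:L ball1:lands@11:R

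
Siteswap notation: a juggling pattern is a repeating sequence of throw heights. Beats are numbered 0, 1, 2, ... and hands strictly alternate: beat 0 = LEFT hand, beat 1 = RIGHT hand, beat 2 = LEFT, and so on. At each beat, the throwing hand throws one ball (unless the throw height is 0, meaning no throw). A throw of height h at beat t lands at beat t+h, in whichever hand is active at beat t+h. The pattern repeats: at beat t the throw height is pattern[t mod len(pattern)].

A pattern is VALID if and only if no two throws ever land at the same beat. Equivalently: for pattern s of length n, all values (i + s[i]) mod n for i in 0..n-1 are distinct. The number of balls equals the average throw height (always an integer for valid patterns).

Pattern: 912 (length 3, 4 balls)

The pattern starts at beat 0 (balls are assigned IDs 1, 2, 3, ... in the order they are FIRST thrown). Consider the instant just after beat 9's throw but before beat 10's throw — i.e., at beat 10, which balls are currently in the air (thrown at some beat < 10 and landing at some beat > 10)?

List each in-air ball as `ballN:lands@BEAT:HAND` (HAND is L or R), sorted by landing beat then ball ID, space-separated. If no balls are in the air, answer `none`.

Beat 0 (L): throw ball1 h=9 -> lands@9:R; in-air after throw: [b1@9:R]
Beat 1 (R): throw ball2 h=1 -> lands@2:L; in-air after throw: [b2@2:L b1@9:R]
Beat 2 (L): throw ball2 h=2 -> lands@4:L; in-air after throw: [b2@4:L b1@9:R]
Beat 3 (R): throw ball3 h=9 -> lands@12:L; in-air after throw: [b2@4:L b1@9:R b3@12:L]
Beat 4 (L): throw ball2 h=1 -> lands@5:R; in-air after throw: [b2@5:R b1@9:R b3@12:L]
Beat 5 (R): throw ball2 h=2 -> lands@7:R; in-air after throw: [b2@7:R b1@9:R b3@12:L]
Beat 6 (L): throw ball4 h=9 -> lands@15:R; in-air after throw: [b2@7:R b1@9:R b3@12:L b4@15:R]
Beat 7 (R): throw ball2 h=1 -> lands@8:L; in-air after throw: [b2@8:L b1@9:R b3@12:L b4@15:R]
Beat 8 (L): throw ball2 h=2 -> lands@10:L; in-air after throw: [b1@9:R b2@10:L b3@12:L b4@15:R]
Beat 9 (R): throw ball1 h=9 -> lands@18:L; in-air after throw: [b2@10:L b3@12:L b4@15:R b1@18:L]
Beat 10 (L): throw ball2 h=1 -> lands@11:R; in-air after throw: [b2@11:R b3@12:L b4@15:R b1@18:L]

Answer: ball3:lands@12:L ball4:lands@15:R ball1:lands@18:L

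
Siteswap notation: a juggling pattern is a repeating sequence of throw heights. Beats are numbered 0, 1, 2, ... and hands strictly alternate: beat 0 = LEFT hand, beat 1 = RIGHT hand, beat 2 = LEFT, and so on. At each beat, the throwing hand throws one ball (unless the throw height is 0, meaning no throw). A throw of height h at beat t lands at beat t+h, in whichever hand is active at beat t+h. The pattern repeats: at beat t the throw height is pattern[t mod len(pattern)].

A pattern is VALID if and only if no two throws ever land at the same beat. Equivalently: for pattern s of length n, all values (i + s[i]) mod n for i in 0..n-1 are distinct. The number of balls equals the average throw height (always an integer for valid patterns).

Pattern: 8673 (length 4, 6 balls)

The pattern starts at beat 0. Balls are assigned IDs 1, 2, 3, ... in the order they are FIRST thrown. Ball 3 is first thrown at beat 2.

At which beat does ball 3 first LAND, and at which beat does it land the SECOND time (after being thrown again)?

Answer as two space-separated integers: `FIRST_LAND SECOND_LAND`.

Beat 0 (L): throw ball1 h=8 -> lands@8:L; in-air after throw: [b1@8:L]
Beat 1 (R): throw ball2 h=6 -> lands@7:R; in-air after throw: [b2@7:R b1@8:L]
Beat 2 (L): throw ball3 h=7 -> lands@9:R; in-air after throw: [b2@7:R b1@8:L b3@9:R]
Beat 3 (R): throw ball4 h=3 -> lands@6:L; in-air after throw: [b4@6:L b2@7:R b1@8:L b3@9:R]
Beat 4 (L): throw ball5 h=8 -> lands@12:L; in-air after throw: [b4@6:L b2@7:R b1@8:L b3@9:R b5@12:L]
Beat 5 (R): throw ball6 h=6 -> lands@11:R; in-air after throw: [b4@6:L b2@7:R b1@8:L b3@9:R b6@11:R b5@12:L]
Beat 6 (L): throw ball4 h=7 -> lands@13:R; in-air after throw: [b2@7:R b1@8:L b3@9:R b6@11:R b5@12:L b4@13:R]
Beat 7 (R): throw ball2 h=3 -> lands@10:L; in-air after throw: [b1@8:L b3@9:R b2@10:L b6@11:R b5@12:L b4@13:R]
Beat 8 (L): throw ball1 h=8 -> lands@16:L; in-air after throw: [b3@9:R b2@10:L b6@11:R b5@12:L b4@13:R b1@16:L]
Beat 9 (R): throw ball3 h=6 -> lands@15:R; in-air after throw: [b2@10:L b6@11:R b5@12:L b4@13:R b3@15:R b1@16:L]
Beat 10 (L): throw ball2 h=7 -> lands@17:R; in-air after throw: [b6@11:R b5@12:L b4@13:R b3@15:R b1@16:L b2@17:R]
Beat 11 (R): throw ball6 h=3 -> lands@14:L; in-air after throw: [b5@12:L b4@13:R b6@14:L b3@15:R b1@16:L b2@17:R]
Beat 12 (L): throw ball5 h=8 -> lands@20:L; in-air after throw: [b4@13:R b6@14:L b3@15:R b1@16:L b2@17:R b5@20:L]
Beat 13 (R): throw ball4 h=6 -> lands@19:R; in-air after throw: [b6@14:L b3@15:R b1@16:L b2@17:R b4@19:R b5@20:L]
Beat 14 (L): throw ball6 h=7 -> lands@21:R; in-air after throw: [b3@15:R b1@16:L b2@17:R b4@19:R b5@20:L b6@21:R]
Beat 15 (R): throw ball3 h=3 -> lands@18:L; in-air after throw: [b1@16:L b2@17:R b3@18:L b4@19:R b5@20:L b6@21:R]
Ball 3: thrown@2 h=7 -> first land @9; rethrown@9 h=6 -> second land @15

Answer: 9 15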